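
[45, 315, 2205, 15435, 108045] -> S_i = 45*7^i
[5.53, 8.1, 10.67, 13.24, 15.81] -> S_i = 5.53 + 2.57*i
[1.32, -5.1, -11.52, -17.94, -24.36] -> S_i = 1.32 + -6.42*i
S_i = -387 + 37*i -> [-387, -350, -313, -276, -239]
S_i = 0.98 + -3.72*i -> [0.98, -2.74, -6.46, -10.18, -13.9]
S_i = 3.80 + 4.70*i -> [3.8, 8.5, 13.2, 17.9, 22.6]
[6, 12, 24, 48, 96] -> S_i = 6*2^i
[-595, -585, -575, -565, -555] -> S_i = -595 + 10*i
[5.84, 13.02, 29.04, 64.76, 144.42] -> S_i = 5.84*2.23^i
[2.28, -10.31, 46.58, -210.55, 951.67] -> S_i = 2.28*(-4.52)^i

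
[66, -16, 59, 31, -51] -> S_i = Random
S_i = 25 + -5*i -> [25, 20, 15, 10, 5]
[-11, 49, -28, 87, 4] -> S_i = Random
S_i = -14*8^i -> [-14, -112, -896, -7168, -57344]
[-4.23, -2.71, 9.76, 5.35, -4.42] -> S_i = Random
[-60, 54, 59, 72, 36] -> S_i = Random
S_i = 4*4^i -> [4, 16, 64, 256, 1024]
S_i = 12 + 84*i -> [12, 96, 180, 264, 348]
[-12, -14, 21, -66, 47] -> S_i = Random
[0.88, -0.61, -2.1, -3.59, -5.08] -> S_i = 0.88 + -1.49*i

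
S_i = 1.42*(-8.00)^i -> [1.42, -11.36, 90.88, -727.04, 5816.32]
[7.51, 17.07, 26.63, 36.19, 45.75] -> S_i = 7.51 + 9.56*i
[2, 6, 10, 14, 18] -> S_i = 2 + 4*i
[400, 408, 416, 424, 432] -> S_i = 400 + 8*i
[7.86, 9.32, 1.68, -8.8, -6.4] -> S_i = Random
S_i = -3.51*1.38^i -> [-3.51, -4.84, -6.68, -9.22, -12.73]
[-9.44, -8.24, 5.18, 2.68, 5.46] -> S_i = Random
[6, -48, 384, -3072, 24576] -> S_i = 6*-8^i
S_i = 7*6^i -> [7, 42, 252, 1512, 9072]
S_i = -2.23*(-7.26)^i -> [-2.23, 16.19, -117.54, 853.33, -6195.14]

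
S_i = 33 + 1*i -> [33, 34, 35, 36, 37]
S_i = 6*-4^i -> [6, -24, 96, -384, 1536]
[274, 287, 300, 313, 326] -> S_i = 274 + 13*i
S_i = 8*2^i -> [8, 16, 32, 64, 128]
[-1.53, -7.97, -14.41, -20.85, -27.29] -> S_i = -1.53 + -6.44*i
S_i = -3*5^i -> [-3, -15, -75, -375, -1875]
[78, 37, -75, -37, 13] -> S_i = Random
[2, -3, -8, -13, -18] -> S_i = 2 + -5*i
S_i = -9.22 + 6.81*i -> [-9.22, -2.41, 4.4, 11.21, 18.02]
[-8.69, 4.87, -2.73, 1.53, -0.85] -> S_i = -8.69*(-0.56)^i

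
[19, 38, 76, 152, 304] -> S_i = 19*2^i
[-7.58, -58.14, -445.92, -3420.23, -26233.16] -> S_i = -7.58*7.67^i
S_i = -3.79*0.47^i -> [-3.79, -1.78, -0.84, -0.39, -0.18]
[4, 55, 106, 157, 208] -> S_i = 4 + 51*i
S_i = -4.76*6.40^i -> [-4.76, -30.46, -194.97, -1247.81, -7985.95]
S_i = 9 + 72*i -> [9, 81, 153, 225, 297]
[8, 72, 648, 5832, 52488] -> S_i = 8*9^i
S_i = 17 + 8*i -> [17, 25, 33, 41, 49]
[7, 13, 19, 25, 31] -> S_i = 7 + 6*i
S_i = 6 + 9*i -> [6, 15, 24, 33, 42]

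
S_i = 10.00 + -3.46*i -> [10.0, 6.54, 3.08, -0.38, -3.84]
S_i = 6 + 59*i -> [6, 65, 124, 183, 242]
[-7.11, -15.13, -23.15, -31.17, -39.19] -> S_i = -7.11 + -8.02*i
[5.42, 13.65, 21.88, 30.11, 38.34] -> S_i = 5.42 + 8.23*i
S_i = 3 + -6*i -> [3, -3, -9, -15, -21]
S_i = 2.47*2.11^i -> [2.47, 5.21, 11.0, 23.2, 48.96]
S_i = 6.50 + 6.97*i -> [6.5, 13.47, 20.44, 27.41, 34.38]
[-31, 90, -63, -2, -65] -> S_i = Random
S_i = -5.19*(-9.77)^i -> [-5.19, 50.71, -495.4, 4840.06, -47287.42]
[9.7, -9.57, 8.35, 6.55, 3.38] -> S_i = Random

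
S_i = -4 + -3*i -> [-4, -7, -10, -13, -16]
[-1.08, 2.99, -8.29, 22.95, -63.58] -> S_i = -1.08*(-2.77)^i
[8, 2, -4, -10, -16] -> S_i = 8 + -6*i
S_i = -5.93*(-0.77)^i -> [-5.93, 4.57, -3.52, 2.71, -2.08]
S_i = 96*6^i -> [96, 576, 3456, 20736, 124416]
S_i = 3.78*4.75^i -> [3.78, 17.95, 85.29, 405.11, 1924.27]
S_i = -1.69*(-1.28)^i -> [-1.69, 2.16, -2.77, 3.54, -4.54]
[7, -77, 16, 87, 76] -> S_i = Random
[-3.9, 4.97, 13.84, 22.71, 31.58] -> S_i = -3.90 + 8.87*i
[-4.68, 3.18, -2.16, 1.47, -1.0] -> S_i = -4.68*(-0.68)^i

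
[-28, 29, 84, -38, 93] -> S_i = Random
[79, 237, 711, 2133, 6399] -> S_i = 79*3^i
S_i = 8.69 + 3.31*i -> [8.69, 12.0, 15.31, 18.62, 21.93]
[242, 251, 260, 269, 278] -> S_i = 242 + 9*i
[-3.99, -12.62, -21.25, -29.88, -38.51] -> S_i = -3.99 + -8.63*i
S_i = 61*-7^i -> [61, -427, 2989, -20923, 146461]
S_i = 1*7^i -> [1, 7, 49, 343, 2401]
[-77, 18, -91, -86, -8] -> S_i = Random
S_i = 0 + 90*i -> [0, 90, 180, 270, 360]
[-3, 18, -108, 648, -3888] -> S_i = -3*-6^i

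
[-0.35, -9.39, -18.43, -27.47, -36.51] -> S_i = -0.35 + -9.04*i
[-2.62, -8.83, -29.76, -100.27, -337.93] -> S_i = -2.62*3.37^i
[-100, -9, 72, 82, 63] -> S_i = Random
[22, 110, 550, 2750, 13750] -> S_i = 22*5^i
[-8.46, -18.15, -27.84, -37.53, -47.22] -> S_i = -8.46 + -9.69*i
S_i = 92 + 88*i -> [92, 180, 268, 356, 444]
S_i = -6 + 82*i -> [-6, 76, 158, 240, 322]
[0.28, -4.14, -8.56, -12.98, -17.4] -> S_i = 0.28 + -4.42*i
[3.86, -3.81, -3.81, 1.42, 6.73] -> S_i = Random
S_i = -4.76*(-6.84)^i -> [-4.76, 32.56, -222.7, 1523.26, -10419.13]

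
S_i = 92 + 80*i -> [92, 172, 252, 332, 412]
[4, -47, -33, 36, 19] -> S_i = Random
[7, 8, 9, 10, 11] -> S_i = 7 + 1*i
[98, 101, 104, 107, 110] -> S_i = 98 + 3*i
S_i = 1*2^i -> [1, 2, 4, 8, 16]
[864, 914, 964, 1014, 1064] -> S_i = 864 + 50*i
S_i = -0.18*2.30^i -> [-0.18, -0.41, -0.95, -2.19, -5.04]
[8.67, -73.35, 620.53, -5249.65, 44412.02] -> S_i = 8.67*(-8.46)^i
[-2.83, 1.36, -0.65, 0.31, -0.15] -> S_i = -2.83*(-0.48)^i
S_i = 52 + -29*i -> [52, 23, -6, -35, -64]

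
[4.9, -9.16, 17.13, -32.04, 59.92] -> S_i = 4.90*(-1.87)^i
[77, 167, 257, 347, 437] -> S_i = 77 + 90*i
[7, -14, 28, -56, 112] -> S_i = 7*-2^i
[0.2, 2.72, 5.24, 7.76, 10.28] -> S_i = 0.20 + 2.52*i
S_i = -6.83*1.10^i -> [-6.83, -7.51, -8.26, -9.09, -10.0]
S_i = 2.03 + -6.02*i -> [2.03, -3.99, -10.01, -16.03, -22.05]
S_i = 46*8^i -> [46, 368, 2944, 23552, 188416]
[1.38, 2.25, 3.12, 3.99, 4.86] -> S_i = 1.38 + 0.87*i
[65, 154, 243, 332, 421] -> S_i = 65 + 89*i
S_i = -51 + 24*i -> [-51, -27, -3, 21, 45]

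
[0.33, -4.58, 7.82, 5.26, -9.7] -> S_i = Random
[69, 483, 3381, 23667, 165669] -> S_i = 69*7^i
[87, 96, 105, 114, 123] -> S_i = 87 + 9*i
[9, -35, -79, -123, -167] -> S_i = 9 + -44*i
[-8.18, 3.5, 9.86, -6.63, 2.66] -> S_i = Random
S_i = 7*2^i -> [7, 14, 28, 56, 112]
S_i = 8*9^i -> [8, 72, 648, 5832, 52488]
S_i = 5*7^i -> [5, 35, 245, 1715, 12005]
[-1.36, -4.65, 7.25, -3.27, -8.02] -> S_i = Random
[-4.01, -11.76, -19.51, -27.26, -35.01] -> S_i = -4.01 + -7.75*i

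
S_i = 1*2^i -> [1, 2, 4, 8, 16]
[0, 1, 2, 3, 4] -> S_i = 0 + 1*i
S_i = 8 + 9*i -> [8, 17, 26, 35, 44]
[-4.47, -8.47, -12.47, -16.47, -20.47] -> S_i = -4.47 + -4.00*i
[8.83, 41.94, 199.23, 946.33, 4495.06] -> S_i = 8.83*4.75^i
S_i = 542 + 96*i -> [542, 638, 734, 830, 926]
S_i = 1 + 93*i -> [1, 94, 187, 280, 373]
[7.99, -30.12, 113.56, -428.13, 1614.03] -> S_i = 7.99*(-3.77)^i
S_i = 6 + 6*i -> [6, 12, 18, 24, 30]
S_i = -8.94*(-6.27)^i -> [-8.94, 56.05, -351.46, 2203.64, -13816.81]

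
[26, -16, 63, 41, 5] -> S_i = Random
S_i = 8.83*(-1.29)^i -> [8.83, -11.39, 14.69, -18.96, 24.45]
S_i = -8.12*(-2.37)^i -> [-8.12, 19.24, -45.61, 108.09, -256.18]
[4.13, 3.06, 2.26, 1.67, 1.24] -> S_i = 4.13*0.74^i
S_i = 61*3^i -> [61, 183, 549, 1647, 4941]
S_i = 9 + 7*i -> [9, 16, 23, 30, 37]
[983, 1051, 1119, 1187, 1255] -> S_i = 983 + 68*i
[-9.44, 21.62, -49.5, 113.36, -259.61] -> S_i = -9.44*(-2.29)^i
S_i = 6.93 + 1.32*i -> [6.93, 8.25, 9.57, 10.89, 12.21]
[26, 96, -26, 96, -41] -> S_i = Random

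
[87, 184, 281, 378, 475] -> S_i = 87 + 97*i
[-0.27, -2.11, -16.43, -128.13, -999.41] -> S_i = -0.27*7.80^i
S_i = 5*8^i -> [5, 40, 320, 2560, 20480]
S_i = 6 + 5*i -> [6, 11, 16, 21, 26]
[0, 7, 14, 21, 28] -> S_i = 0 + 7*i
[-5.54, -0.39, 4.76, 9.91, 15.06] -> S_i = -5.54 + 5.15*i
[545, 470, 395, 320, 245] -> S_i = 545 + -75*i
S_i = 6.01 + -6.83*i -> [6.01, -0.82, -7.65, -14.48, -21.31]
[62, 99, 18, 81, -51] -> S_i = Random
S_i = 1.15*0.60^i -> [1.15, 0.69, 0.41, 0.25, 0.15]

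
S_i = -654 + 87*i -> [-654, -567, -480, -393, -306]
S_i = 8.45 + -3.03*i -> [8.45, 5.42, 2.39, -0.64, -3.67]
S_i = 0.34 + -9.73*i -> [0.34, -9.39, -19.12, -28.85, -38.58]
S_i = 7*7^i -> [7, 49, 343, 2401, 16807]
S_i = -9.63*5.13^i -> [-9.63, -49.4, -253.43, -1300.1, -6669.54]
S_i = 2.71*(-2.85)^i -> [2.71, -7.72, 22.01, -62.73, 178.79]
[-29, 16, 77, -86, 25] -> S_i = Random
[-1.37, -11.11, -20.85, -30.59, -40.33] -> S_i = -1.37 + -9.74*i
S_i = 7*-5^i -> [7, -35, 175, -875, 4375]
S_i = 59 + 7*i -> [59, 66, 73, 80, 87]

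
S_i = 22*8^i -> [22, 176, 1408, 11264, 90112]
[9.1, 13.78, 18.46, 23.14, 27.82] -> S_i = 9.10 + 4.68*i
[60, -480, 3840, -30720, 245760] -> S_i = 60*-8^i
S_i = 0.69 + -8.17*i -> [0.69, -7.48, -15.65, -23.82, -31.99]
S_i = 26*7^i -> [26, 182, 1274, 8918, 62426]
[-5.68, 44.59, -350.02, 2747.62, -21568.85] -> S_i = -5.68*(-7.85)^i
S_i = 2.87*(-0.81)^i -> [2.87, -2.32, 1.88, -1.53, 1.24]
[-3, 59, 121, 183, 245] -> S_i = -3 + 62*i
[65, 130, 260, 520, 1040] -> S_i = 65*2^i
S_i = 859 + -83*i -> [859, 776, 693, 610, 527]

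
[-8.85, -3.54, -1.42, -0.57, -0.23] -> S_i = -8.85*0.40^i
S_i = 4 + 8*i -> [4, 12, 20, 28, 36]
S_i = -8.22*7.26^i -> [-8.22, -59.68, -433.26, -3145.44, -22835.91]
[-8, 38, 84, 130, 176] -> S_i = -8 + 46*i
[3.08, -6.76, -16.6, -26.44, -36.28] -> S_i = 3.08 + -9.84*i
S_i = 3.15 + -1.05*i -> [3.15, 2.1, 1.05, -0.0, -1.05]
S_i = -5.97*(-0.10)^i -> [-5.97, 0.6, -0.06, 0.01, -0.0]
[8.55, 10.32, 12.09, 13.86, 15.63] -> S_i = 8.55 + 1.77*i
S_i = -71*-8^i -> [-71, 568, -4544, 36352, -290816]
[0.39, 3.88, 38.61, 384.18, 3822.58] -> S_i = 0.39*9.95^i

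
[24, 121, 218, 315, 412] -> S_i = 24 + 97*i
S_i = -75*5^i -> [-75, -375, -1875, -9375, -46875]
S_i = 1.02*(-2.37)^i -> [1.02, -2.42, 5.73, -13.58, 32.18]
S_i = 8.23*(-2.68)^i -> [8.23, -22.06, 59.11, -158.42, 424.56]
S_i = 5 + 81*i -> [5, 86, 167, 248, 329]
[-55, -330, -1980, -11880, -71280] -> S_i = -55*6^i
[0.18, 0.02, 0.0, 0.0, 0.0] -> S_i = 0.18*0.12^i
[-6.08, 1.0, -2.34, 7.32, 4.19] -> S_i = Random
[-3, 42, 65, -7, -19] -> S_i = Random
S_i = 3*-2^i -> [3, -6, 12, -24, 48]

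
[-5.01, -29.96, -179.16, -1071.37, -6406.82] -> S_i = -5.01*5.98^i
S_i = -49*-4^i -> [-49, 196, -784, 3136, -12544]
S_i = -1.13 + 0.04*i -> [-1.13, -1.09, -1.05, -1.01, -0.97]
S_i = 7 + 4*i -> [7, 11, 15, 19, 23]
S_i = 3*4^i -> [3, 12, 48, 192, 768]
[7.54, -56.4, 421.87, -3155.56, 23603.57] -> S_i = 7.54*(-7.48)^i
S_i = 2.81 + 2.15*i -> [2.81, 4.96, 7.11, 9.26, 11.41]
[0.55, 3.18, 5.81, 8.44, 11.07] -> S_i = 0.55 + 2.63*i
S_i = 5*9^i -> [5, 45, 405, 3645, 32805]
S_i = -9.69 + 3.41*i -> [-9.69, -6.28, -2.87, 0.54, 3.95]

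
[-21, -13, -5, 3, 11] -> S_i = -21 + 8*i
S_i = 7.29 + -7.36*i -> [7.29, -0.07, -7.43, -14.79, -22.15]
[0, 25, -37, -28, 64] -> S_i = Random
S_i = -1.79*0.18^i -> [-1.79, -0.32, -0.06, -0.01, -0.0]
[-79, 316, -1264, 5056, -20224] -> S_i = -79*-4^i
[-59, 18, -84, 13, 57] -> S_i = Random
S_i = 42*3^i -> [42, 126, 378, 1134, 3402]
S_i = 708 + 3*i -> [708, 711, 714, 717, 720]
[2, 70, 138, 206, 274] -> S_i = 2 + 68*i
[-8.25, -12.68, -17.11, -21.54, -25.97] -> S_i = -8.25 + -4.43*i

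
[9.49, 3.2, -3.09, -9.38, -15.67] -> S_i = 9.49 + -6.29*i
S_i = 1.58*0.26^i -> [1.58, 0.41, 0.11, 0.03, 0.01]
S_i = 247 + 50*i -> [247, 297, 347, 397, 447]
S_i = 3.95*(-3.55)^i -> [3.95, -14.02, 49.78, -176.72, 627.35]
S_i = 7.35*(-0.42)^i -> [7.35, -3.09, 1.3, -0.54, 0.23]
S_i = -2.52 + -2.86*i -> [-2.52, -5.38, -8.24, -11.1, -13.96]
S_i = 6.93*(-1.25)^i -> [6.93, -8.66, 10.83, -13.54, 16.92]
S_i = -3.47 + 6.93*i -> [-3.47, 3.46, 10.39, 17.32, 24.25]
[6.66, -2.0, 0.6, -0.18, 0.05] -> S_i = 6.66*(-0.30)^i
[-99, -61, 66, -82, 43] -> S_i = Random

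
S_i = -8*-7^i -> [-8, 56, -392, 2744, -19208]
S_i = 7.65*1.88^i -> [7.65, 14.38, 27.04, 50.83, 95.56]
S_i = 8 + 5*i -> [8, 13, 18, 23, 28]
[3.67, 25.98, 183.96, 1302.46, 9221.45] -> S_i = 3.67*7.08^i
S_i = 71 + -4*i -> [71, 67, 63, 59, 55]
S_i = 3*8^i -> [3, 24, 192, 1536, 12288]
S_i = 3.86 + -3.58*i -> [3.86, 0.28, -3.3, -6.88, -10.46]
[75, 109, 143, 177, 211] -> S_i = 75 + 34*i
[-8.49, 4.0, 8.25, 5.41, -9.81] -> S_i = Random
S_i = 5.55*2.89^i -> [5.55, 16.04, 46.35, 133.96, 387.15]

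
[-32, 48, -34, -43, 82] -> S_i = Random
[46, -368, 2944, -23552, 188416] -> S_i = 46*-8^i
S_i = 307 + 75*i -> [307, 382, 457, 532, 607]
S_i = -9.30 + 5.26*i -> [-9.3, -4.04, 1.22, 6.48, 11.74]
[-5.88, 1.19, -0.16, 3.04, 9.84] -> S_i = Random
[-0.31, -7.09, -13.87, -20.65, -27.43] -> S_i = -0.31 + -6.78*i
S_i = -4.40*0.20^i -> [-4.4, -0.88, -0.18, -0.04, -0.01]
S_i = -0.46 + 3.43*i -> [-0.46, 2.97, 6.4, 9.83, 13.26]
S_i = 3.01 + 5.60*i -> [3.01, 8.61, 14.21, 19.81, 25.41]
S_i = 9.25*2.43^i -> [9.25, 22.48, 54.62, 132.73, 322.53]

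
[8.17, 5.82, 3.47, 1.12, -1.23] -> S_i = 8.17 + -2.35*i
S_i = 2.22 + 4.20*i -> [2.22, 6.42, 10.62, 14.82, 19.02]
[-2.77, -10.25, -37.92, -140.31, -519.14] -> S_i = -2.77*3.70^i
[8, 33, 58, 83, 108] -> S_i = 8 + 25*i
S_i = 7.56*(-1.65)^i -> [7.56, -12.47, 20.58, -33.96, 56.03]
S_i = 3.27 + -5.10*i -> [3.27, -1.83, -6.93, -12.03, -17.13]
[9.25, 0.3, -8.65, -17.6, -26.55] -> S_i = 9.25 + -8.95*i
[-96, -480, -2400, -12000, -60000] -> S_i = -96*5^i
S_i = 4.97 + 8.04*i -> [4.97, 13.01, 21.05, 29.09, 37.13]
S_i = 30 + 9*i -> [30, 39, 48, 57, 66]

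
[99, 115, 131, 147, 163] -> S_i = 99 + 16*i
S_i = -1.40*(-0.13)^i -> [-1.4, 0.18, -0.02, 0.0, -0.0]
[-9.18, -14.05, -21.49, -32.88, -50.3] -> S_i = -9.18*1.53^i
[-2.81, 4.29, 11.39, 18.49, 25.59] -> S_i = -2.81 + 7.10*i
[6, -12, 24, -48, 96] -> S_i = 6*-2^i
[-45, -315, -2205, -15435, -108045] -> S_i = -45*7^i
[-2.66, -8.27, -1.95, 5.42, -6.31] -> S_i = Random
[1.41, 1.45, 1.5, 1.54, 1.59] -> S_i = 1.41*1.03^i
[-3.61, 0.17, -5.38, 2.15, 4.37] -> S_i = Random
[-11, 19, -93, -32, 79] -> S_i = Random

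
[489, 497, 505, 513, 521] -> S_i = 489 + 8*i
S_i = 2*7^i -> [2, 14, 98, 686, 4802]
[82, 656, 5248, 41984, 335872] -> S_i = 82*8^i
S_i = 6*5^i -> [6, 30, 150, 750, 3750]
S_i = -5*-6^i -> [-5, 30, -180, 1080, -6480]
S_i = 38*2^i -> [38, 76, 152, 304, 608]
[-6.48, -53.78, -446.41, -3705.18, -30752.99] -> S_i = -6.48*8.30^i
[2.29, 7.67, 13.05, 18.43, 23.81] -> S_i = 2.29 + 5.38*i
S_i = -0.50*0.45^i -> [-0.5, -0.22, -0.1, -0.05, -0.02]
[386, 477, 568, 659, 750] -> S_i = 386 + 91*i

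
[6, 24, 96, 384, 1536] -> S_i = 6*4^i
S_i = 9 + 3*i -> [9, 12, 15, 18, 21]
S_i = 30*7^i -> [30, 210, 1470, 10290, 72030]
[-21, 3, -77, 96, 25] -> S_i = Random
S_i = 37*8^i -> [37, 296, 2368, 18944, 151552]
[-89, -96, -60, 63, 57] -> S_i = Random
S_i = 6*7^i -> [6, 42, 294, 2058, 14406]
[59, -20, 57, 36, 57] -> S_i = Random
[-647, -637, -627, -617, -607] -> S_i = -647 + 10*i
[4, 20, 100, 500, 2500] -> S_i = 4*5^i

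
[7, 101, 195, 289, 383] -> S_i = 7 + 94*i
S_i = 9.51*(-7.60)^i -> [9.51, -72.28, 549.3, -4174.66, 31727.43]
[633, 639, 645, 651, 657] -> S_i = 633 + 6*i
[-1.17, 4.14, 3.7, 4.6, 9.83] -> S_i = Random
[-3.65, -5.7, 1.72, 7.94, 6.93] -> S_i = Random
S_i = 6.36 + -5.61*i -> [6.36, 0.75, -4.86, -10.47, -16.08]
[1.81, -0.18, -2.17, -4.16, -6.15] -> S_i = 1.81 + -1.99*i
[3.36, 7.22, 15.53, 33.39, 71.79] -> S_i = 3.36*2.15^i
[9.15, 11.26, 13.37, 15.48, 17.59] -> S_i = 9.15 + 2.11*i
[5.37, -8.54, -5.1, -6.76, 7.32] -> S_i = Random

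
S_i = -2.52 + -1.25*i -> [-2.52, -3.77, -5.02, -6.27, -7.52]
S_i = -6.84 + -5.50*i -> [-6.84, -12.34, -17.84, -23.34, -28.84]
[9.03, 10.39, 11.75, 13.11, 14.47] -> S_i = 9.03 + 1.36*i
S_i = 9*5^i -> [9, 45, 225, 1125, 5625]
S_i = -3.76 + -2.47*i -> [-3.76, -6.23, -8.7, -11.17, -13.64]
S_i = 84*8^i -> [84, 672, 5376, 43008, 344064]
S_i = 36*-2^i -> [36, -72, 144, -288, 576]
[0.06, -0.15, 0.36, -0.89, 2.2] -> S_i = 0.06*(-2.46)^i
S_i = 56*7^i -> [56, 392, 2744, 19208, 134456]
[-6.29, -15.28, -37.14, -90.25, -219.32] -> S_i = -6.29*2.43^i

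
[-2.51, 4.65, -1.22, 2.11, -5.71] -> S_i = Random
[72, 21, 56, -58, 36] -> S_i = Random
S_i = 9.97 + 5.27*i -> [9.97, 15.24, 20.51, 25.78, 31.05]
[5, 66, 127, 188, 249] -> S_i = 5 + 61*i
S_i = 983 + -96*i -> [983, 887, 791, 695, 599]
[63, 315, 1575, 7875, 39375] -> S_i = 63*5^i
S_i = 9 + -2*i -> [9, 7, 5, 3, 1]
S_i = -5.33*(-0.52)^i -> [-5.33, 2.77, -1.44, 0.75, -0.39]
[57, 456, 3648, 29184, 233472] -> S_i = 57*8^i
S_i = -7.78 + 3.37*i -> [-7.78, -4.41, -1.04, 2.33, 5.7]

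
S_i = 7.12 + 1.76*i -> [7.12, 8.88, 10.64, 12.4, 14.16]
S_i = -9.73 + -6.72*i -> [-9.73, -16.45, -23.17, -29.89, -36.61]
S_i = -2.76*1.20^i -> [-2.76, -3.31, -3.97, -4.77, -5.72]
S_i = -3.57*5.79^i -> [-3.57, -20.67, -119.68, -692.95, -4012.2]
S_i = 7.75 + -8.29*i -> [7.75, -0.54, -8.83, -17.12, -25.41]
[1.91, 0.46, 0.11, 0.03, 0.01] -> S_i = 1.91*0.24^i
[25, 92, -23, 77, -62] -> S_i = Random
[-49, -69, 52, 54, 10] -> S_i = Random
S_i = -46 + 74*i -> [-46, 28, 102, 176, 250]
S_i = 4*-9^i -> [4, -36, 324, -2916, 26244]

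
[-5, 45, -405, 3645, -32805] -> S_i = -5*-9^i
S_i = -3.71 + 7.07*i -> [-3.71, 3.36, 10.43, 17.5, 24.57]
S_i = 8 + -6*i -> [8, 2, -4, -10, -16]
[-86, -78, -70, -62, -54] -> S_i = -86 + 8*i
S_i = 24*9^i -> [24, 216, 1944, 17496, 157464]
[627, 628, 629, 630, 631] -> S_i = 627 + 1*i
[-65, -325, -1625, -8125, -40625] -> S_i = -65*5^i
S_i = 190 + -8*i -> [190, 182, 174, 166, 158]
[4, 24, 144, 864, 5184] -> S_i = 4*6^i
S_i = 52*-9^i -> [52, -468, 4212, -37908, 341172]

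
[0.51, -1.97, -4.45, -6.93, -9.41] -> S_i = 0.51 + -2.48*i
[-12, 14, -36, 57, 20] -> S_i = Random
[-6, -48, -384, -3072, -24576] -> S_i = -6*8^i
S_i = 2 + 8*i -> [2, 10, 18, 26, 34]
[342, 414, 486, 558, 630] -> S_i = 342 + 72*i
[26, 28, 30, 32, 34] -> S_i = 26 + 2*i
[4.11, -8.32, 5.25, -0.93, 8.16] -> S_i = Random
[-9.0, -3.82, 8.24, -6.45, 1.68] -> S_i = Random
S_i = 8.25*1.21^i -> [8.25, 9.98, 12.08, 14.62, 17.68]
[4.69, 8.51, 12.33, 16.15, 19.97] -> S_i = 4.69 + 3.82*i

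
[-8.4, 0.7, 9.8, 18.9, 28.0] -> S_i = -8.40 + 9.10*i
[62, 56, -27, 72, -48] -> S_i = Random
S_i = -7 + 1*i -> [-7, -6, -5, -4, -3]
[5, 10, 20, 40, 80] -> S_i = 5*2^i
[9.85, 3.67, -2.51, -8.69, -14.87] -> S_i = 9.85 + -6.18*i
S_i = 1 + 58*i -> [1, 59, 117, 175, 233]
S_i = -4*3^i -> [-4, -12, -36, -108, -324]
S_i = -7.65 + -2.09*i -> [-7.65, -9.74, -11.83, -13.92, -16.01]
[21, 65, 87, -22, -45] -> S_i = Random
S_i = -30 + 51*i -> [-30, 21, 72, 123, 174]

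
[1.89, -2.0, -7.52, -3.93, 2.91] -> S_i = Random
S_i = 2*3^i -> [2, 6, 18, 54, 162]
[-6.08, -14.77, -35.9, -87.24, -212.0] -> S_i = -6.08*2.43^i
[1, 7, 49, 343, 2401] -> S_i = 1*7^i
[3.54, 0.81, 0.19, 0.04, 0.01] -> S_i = 3.54*0.23^i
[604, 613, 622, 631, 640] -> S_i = 604 + 9*i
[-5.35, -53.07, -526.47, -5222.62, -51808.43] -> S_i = -5.35*9.92^i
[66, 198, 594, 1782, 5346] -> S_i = 66*3^i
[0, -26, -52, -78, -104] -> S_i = 0 + -26*i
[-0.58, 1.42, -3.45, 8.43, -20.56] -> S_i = -0.58*(-2.44)^i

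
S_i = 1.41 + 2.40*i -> [1.41, 3.81, 6.21, 8.61, 11.01]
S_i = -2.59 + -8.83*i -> [-2.59, -11.42, -20.25, -29.08, -37.91]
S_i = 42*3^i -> [42, 126, 378, 1134, 3402]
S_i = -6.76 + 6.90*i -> [-6.76, 0.14, 7.04, 13.94, 20.84]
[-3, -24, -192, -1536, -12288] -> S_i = -3*8^i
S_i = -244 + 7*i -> [-244, -237, -230, -223, -216]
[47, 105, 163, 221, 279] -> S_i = 47 + 58*i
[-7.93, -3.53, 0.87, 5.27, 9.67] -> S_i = -7.93 + 4.40*i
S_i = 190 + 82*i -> [190, 272, 354, 436, 518]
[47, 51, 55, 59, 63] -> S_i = 47 + 4*i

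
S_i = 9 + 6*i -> [9, 15, 21, 27, 33]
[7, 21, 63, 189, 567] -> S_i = 7*3^i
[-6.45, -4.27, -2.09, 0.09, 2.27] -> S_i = -6.45 + 2.18*i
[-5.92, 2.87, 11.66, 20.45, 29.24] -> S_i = -5.92 + 8.79*i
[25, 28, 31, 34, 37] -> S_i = 25 + 3*i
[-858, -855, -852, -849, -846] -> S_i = -858 + 3*i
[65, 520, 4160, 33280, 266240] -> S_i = 65*8^i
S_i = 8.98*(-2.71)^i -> [8.98, -24.34, 65.95, -178.72, 484.34]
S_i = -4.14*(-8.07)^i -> [-4.14, 33.41, -269.62, 2175.81, -17558.79]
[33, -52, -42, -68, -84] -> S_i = Random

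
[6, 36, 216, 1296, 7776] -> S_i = 6*6^i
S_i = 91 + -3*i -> [91, 88, 85, 82, 79]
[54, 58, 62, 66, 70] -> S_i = 54 + 4*i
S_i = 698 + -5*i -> [698, 693, 688, 683, 678]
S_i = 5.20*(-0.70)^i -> [5.2, -3.64, 2.55, -1.78, 1.25]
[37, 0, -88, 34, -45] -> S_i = Random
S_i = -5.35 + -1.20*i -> [-5.35, -6.55, -7.75, -8.95, -10.15]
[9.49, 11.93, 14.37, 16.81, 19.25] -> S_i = 9.49 + 2.44*i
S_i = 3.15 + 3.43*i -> [3.15, 6.58, 10.01, 13.44, 16.87]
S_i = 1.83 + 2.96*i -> [1.83, 4.79, 7.75, 10.71, 13.67]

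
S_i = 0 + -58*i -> [0, -58, -116, -174, -232]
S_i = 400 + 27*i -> [400, 427, 454, 481, 508]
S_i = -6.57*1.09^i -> [-6.57, -7.16, -7.81, -8.51, -9.27]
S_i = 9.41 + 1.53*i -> [9.41, 10.94, 12.47, 14.0, 15.53]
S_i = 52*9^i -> [52, 468, 4212, 37908, 341172]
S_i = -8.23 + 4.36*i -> [-8.23, -3.87, 0.49, 4.85, 9.21]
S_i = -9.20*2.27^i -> [-9.2, -20.88, -47.41, -107.61, -244.28]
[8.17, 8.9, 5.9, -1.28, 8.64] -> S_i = Random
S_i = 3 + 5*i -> [3, 8, 13, 18, 23]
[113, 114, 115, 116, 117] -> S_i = 113 + 1*i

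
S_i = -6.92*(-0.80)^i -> [-6.92, 5.54, -4.43, 3.54, -2.83]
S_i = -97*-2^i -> [-97, 194, -388, 776, -1552]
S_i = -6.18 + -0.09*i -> [-6.18, -6.27, -6.36, -6.45, -6.54]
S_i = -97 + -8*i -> [-97, -105, -113, -121, -129]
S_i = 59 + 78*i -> [59, 137, 215, 293, 371]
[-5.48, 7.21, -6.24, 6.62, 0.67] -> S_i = Random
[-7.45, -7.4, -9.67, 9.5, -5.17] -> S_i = Random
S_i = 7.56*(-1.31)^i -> [7.56, -9.9, 12.97, -17.0, 22.26]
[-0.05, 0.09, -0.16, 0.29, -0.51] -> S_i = -0.05*(-1.79)^i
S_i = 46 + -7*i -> [46, 39, 32, 25, 18]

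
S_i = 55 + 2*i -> [55, 57, 59, 61, 63]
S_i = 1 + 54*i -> [1, 55, 109, 163, 217]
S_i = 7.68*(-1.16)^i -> [7.68, -8.91, 10.33, -11.99, 13.91]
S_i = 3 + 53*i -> [3, 56, 109, 162, 215]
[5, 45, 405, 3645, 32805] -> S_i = 5*9^i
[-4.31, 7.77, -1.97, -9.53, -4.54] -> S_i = Random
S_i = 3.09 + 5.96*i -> [3.09, 9.05, 15.01, 20.97, 26.93]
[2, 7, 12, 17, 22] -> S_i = 2 + 5*i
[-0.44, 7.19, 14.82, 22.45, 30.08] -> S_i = -0.44 + 7.63*i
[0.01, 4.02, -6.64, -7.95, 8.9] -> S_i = Random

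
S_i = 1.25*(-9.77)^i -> [1.25, -12.21, 119.32, -1165.72, 11389.07]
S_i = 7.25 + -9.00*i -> [7.25, -1.75, -10.75, -19.75, -28.75]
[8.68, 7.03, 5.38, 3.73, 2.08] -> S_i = 8.68 + -1.65*i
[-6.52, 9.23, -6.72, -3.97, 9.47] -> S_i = Random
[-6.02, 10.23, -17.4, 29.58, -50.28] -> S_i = -6.02*(-1.70)^i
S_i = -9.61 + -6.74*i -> [-9.61, -16.35, -23.09, -29.83, -36.57]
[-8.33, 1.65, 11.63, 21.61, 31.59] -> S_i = -8.33 + 9.98*i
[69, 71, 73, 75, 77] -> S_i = 69 + 2*i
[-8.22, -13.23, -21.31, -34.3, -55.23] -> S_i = -8.22*1.61^i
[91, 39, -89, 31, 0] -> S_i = Random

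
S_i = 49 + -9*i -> [49, 40, 31, 22, 13]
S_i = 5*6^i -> [5, 30, 180, 1080, 6480]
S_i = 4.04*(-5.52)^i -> [4.04, -22.3, 123.1, -679.51, 3750.92]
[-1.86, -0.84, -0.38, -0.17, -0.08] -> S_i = -1.86*0.45^i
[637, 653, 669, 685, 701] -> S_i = 637 + 16*i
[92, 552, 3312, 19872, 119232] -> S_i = 92*6^i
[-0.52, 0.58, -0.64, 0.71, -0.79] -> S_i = -0.52*(-1.11)^i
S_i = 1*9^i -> [1, 9, 81, 729, 6561]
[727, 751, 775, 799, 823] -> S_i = 727 + 24*i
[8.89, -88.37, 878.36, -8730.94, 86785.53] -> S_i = 8.89*(-9.94)^i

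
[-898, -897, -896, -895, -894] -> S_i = -898 + 1*i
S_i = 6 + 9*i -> [6, 15, 24, 33, 42]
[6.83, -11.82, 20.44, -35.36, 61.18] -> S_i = 6.83*(-1.73)^i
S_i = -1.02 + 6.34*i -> [-1.02, 5.32, 11.66, 18.0, 24.34]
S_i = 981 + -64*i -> [981, 917, 853, 789, 725]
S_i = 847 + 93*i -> [847, 940, 1033, 1126, 1219]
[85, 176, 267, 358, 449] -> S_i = 85 + 91*i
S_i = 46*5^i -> [46, 230, 1150, 5750, 28750]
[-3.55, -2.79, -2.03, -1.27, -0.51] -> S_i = -3.55 + 0.76*i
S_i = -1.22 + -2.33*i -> [-1.22, -3.55, -5.88, -8.21, -10.54]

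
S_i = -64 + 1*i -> [-64, -63, -62, -61, -60]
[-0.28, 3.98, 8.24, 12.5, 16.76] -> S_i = -0.28 + 4.26*i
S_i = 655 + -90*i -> [655, 565, 475, 385, 295]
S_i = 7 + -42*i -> [7, -35, -77, -119, -161]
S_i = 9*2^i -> [9, 18, 36, 72, 144]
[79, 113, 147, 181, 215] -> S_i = 79 + 34*i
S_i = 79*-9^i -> [79, -711, 6399, -57591, 518319]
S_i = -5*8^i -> [-5, -40, -320, -2560, -20480]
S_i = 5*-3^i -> [5, -15, 45, -135, 405]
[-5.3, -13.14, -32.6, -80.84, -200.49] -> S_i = -5.30*2.48^i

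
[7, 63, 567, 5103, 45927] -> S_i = 7*9^i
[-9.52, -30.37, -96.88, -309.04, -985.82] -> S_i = -9.52*3.19^i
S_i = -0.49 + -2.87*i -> [-0.49, -3.36, -6.23, -9.1, -11.97]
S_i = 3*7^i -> [3, 21, 147, 1029, 7203]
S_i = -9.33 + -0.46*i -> [-9.33, -9.79, -10.25, -10.71, -11.17]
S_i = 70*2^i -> [70, 140, 280, 560, 1120]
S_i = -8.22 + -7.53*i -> [-8.22, -15.75, -23.28, -30.81, -38.34]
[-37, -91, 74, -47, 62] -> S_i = Random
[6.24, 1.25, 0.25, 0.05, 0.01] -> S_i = 6.24*0.20^i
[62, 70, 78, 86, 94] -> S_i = 62 + 8*i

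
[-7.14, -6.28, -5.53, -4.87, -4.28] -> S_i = -7.14*0.88^i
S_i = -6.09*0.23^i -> [-6.09, -1.4, -0.32, -0.07, -0.02]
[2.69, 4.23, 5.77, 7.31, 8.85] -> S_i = 2.69 + 1.54*i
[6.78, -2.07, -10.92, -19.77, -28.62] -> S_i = 6.78 + -8.85*i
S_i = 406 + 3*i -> [406, 409, 412, 415, 418]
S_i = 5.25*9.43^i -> [5.25, 49.51, 466.86, 4402.45, 41515.1]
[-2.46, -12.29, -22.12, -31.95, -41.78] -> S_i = -2.46 + -9.83*i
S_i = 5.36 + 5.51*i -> [5.36, 10.87, 16.38, 21.89, 27.4]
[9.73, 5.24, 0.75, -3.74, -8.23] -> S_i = 9.73 + -4.49*i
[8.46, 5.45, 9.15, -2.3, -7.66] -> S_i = Random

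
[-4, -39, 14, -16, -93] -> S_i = Random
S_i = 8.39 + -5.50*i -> [8.39, 2.89, -2.61, -8.11, -13.61]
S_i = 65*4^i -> [65, 260, 1040, 4160, 16640]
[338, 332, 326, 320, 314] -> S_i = 338 + -6*i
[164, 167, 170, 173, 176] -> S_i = 164 + 3*i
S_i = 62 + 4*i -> [62, 66, 70, 74, 78]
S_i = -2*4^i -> [-2, -8, -32, -128, -512]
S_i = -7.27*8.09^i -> [-7.27, -58.81, -475.81, -3849.28, -31140.71]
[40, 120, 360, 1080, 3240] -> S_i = 40*3^i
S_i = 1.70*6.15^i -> [1.7, 10.46, 64.3, 395.43, 2431.92]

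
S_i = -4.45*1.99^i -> [-4.45, -8.86, -17.62, -35.07, -69.79]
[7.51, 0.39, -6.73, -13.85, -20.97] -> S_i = 7.51 + -7.12*i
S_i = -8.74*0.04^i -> [-8.74, -0.35, -0.01, -0.0, -0.0]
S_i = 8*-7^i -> [8, -56, 392, -2744, 19208]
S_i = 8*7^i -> [8, 56, 392, 2744, 19208]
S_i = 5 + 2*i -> [5, 7, 9, 11, 13]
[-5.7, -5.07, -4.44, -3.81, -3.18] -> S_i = -5.70 + 0.63*i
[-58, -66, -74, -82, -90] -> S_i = -58 + -8*i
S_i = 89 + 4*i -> [89, 93, 97, 101, 105]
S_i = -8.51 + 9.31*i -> [-8.51, 0.8, 10.11, 19.42, 28.73]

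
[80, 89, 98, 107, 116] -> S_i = 80 + 9*i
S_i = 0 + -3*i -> [0, -3, -6, -9, -12]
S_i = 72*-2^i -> [72, -144, 288, -576, 1152]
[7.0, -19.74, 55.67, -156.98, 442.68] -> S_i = 7.00*(-2.82)^i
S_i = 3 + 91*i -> [3, 94, 185, 276, 367]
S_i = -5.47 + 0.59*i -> [-5.47, -4.88, -4.29, -3.7, -3.11]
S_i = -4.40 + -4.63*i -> [-4.4, -9.03, -13.66, -18.29, -22.92]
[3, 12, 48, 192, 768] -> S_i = 3*4^i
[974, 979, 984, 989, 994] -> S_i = 974 + 5*i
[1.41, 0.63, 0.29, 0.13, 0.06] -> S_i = 1.41*0.45^i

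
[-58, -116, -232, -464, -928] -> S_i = -58*2^i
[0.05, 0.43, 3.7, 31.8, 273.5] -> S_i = 0.05*8.60^i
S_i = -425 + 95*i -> [-425, -330, -235, -140, -45]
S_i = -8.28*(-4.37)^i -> [-8.28, 36.18, -158.12, 690.99, -3019.65]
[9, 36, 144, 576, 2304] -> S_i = 9*4^i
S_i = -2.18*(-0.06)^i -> [-2.18, 0.13, -0.01, 0.0, -0.0]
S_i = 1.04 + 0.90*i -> [1.04, 1.94, 2.84, 3.74, 4.64]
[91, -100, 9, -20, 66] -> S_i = Random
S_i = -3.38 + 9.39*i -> [-3.38, 6.01, 15.4, 24.79, 34.18]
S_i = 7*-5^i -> [7, -35, 175, -875, 4375]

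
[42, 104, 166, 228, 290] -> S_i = 42 + 62*i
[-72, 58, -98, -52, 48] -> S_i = Random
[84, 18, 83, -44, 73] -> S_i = Random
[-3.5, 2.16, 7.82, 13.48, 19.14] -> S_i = -3.50 + 5.66*i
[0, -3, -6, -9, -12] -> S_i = 0 + -3*i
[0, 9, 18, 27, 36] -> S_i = 0 + 9*i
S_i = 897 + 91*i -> [897, 988, 1079, 1170, 1261]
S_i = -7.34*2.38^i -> [-7.34, -17.47, -41.58, -98.95, -235.51]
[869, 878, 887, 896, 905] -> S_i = 869 + 9*i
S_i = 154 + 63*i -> [154, 217, 280, 343, 406]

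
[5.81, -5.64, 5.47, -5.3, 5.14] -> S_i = 5.81*(-0.97)^i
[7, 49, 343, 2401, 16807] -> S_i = 7*7^i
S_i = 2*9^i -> [2, 18, 162, 1458, 13122]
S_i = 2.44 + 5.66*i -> [2.44, 8.1, 13.76, 19.42, 25.08]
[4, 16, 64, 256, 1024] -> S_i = 4*4^i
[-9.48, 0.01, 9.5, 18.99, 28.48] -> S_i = -9.48 + 9.49*i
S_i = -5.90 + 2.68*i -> [-5.9, -3.22, -0.54, 2.14, 4.82]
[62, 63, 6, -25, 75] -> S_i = Random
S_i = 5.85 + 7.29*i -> [5.85, 13.14, 20.43, 27.72, 35.01]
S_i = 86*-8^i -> [86, -688, 5504, -44032, 352256]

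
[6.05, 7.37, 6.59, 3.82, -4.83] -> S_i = Random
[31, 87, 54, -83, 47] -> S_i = Random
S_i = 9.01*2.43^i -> [9.01, 21.89, 53.2, 129.28, 314.16]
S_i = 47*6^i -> [47, 282, 1692, 10152, 60912]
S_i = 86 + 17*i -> [86, 103, 120, 137, 154]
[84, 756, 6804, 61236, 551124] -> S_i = 84*9^i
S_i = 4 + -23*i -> [4, -19, -42, -65, -88]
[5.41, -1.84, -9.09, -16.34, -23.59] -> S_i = 5.41 + -7.25*i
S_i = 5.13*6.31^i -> [5.13, 32.37, 204.26, 1288.86, 8132.7]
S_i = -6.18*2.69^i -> [-6.18, -16.62, -44.72, -120.29, -323.59]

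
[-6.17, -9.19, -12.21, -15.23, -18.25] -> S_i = -6.17 + -3.02*i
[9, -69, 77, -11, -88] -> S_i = Random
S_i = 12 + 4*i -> [12, 16, 20, 24, 28]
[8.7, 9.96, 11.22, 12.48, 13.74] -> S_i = 8.70 + 1.26*i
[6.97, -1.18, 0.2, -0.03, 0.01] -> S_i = 6.97*(-0.17)^i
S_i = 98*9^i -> [98, 882, 7938, 71442, 642978]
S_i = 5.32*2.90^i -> [5.32, 15.43, 44.74, 129.75, 376.27]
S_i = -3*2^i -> [-3, -6, -12, -24, -48]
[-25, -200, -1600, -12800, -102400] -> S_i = -25*8^i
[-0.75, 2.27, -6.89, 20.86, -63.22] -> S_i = -0.75*(-3.03)^i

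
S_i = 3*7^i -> [3, 21, 147, 1029, 7203]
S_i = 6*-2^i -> [6, -12, 24, -48, 96]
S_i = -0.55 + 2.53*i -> [-0.55, 1.98, 4.51, 7.04, 9.57]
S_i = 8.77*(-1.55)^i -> [8.77, -13.59, 21.07, -32.66, 50.62]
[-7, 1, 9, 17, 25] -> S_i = -7 + 8*i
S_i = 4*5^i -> [4, 20, 100, 500, 2500]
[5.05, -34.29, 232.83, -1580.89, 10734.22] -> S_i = 5.05*(-6.79)^i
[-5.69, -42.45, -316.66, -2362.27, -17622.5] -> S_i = -5.69*7.46^i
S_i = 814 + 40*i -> [814, 854, 894, 934, 974]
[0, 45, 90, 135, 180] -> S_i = 0 + 45*i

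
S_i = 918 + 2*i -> [918, 920, 922, 924, 926]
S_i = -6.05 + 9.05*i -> [-6.05, 3.0, 12.05, 21.1, 30.15]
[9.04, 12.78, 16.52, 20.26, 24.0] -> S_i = 9.04 + 3.74*i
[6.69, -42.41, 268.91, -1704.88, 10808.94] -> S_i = 6.69*(-6.34)^i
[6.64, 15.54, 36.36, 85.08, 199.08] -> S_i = 6.64*2.34^i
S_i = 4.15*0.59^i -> [4.15, 2.45, 1.44, 0.85, 0.5]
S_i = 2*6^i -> [2, 12, 72, 432, 2592]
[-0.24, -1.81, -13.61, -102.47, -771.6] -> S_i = -0.24*7.53^i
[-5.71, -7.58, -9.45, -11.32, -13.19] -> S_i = -5.71 + -1.87*i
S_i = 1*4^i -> [1, 4, 16, 64, 256]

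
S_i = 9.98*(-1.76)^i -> [9.98, -17.56, 30.91, -54.41, 95.76]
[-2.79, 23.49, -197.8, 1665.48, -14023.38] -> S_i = -2.79*(-8.42)^i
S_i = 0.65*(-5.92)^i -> [0.65, -3.85, 22.78, -134.86, 798.36]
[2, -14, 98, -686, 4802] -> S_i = 2*-7^i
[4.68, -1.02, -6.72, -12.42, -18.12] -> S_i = 4.68 + -5.70*i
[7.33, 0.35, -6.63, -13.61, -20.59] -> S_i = 7.33 + -6.98*i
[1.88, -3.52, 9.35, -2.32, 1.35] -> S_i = Random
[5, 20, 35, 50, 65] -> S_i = 5 + 15*i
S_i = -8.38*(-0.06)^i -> [-8.38, 0.5, -0.03, 0.0, -0.0]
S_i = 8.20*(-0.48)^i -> [8.2, -3.94, 1.89, -0.91, 0.44]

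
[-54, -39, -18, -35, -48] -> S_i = Random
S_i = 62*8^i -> [62, 496, 3968, 31744, 253952]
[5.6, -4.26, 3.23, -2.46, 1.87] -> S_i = 5.60*(-0.76)^i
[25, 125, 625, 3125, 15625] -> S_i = 25*5^i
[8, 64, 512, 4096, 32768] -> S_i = 8*8^i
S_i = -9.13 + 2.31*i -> [-9.13, -6.82, -4.51, -2.2, 0.11]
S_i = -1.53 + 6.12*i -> [-1.53, 4.59, 10.71, 16.83, 22.95]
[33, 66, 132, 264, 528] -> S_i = 33*2^i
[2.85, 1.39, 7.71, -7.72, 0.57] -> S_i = Random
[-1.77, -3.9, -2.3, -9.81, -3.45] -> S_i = Random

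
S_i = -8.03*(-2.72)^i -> [-8.03, 21.84, -59.41, 161.59, -439.53]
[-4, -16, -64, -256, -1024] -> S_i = -4*4^i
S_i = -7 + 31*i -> [-7, 24, 55, 86, 117]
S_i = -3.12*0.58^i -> [-3.12, -1.81, -1.05, -0.61, -0.35]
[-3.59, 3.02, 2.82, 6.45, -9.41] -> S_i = Random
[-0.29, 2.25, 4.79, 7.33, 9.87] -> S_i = -0.29 + 2.54*i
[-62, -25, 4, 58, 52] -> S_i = Random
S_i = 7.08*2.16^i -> [7.08, 15.29, 33.03, 71.35, 154.12]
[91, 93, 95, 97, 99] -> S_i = 91 + 2*i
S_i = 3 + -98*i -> [3, -95, -193, -291, -389]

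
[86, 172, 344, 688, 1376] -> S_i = 86*2^i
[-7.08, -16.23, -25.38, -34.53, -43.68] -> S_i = -7.08 + -9.15*i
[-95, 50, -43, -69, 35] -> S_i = Random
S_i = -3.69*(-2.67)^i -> [-3.69, 9.85, -26.31, 70.24, -187.53]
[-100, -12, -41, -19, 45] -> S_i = Random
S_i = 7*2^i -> [7, 14, 28, 56, 112]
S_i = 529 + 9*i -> [529, 538, 547, 556, 565]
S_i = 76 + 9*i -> [76, 85, 94, 103, 112]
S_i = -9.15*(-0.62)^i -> [-9.15, 5.67, -3.52, 2.18, -1.35]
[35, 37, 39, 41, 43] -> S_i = 35 + 2*i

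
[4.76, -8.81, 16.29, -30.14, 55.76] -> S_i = 4.76*(-1.85)^i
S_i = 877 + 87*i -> [877, 964, 1051, 1138, 1225]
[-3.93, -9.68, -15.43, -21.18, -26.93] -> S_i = -3.93 + -5.75*i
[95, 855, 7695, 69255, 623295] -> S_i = 95*9^i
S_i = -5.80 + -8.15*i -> [-5.8, -13.95, -22.1, -30.25, -38.4]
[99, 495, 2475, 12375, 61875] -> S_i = 99*5^i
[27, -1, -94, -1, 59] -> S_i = Random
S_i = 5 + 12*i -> [5, 17, 29, 41, 53]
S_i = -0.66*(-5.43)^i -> [-0.66, 3.58, -19.46, 105.67, -573.78]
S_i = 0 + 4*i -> [0, 4, 8, 12, 16]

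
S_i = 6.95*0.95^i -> [6.95, 6.6, 6.27, 5.96, 5.66]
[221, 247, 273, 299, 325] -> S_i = 221 + 26*i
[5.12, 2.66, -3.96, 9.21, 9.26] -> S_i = Random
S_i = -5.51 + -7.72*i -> [-5.51, -13.23, -20.95, -28.67, -36.39]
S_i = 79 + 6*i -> [79, 85, 91, 97, 103]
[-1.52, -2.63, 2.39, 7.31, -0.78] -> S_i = Random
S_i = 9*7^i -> [9, 63, 441, 3087, 21609]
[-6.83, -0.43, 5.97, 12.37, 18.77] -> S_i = -6.83 + 6.40*i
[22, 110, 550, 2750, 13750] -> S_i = 22*5^i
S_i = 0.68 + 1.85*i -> [0.68, 2.53, 4.38, 6.23, 8.08]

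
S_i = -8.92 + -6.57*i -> [-8.92, -15.49, -22.06, -28.63, -35.2]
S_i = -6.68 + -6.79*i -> [-6.68, -13.47, -20.26, -27.05, -33.84]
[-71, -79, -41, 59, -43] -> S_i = Random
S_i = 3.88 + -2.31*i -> [3.88, 1.57, -0.74, -3.05, -5.36]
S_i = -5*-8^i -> [-5, 40, -320, 2560, -20480]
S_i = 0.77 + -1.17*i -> [0.77, -0.4, -1.57, -2.74, -3.91]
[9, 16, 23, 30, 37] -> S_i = 9 + 7*i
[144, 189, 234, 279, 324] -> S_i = 144 + 45*i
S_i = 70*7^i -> [70, 490, 3430, 24010, 168070]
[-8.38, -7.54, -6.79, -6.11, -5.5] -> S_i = -8.38*0.90^i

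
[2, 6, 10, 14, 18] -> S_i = 2 + 4*i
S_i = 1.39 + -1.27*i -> [1.39, 0.12, -1.15, -2.42, -3.69]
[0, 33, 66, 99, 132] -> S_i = 0 + 33*i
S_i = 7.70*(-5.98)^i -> [7.7, -46.05, 275.36, -1646.62, 9846.81]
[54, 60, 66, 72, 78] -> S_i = 54 + 6*i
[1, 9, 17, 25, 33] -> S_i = 1 + 8*i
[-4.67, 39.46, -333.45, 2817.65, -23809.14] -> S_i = -4.67*(-8.45)^i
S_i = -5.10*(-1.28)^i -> [-5.1, 6.53, -8.36, 10.7, -13.69]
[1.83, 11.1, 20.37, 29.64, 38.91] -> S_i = 1.83 + 9.27*i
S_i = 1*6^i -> [1, 6, 36, 216, 1296]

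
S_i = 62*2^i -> [62, 124, 248, 496, 992]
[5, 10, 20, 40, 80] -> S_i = 5*2^i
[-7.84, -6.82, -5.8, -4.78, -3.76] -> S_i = -7.84 + 1.02*i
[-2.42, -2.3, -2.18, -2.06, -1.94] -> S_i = -2.42 + 0.12*i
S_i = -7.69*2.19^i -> [-7.69, -16.84, -36.88, -80.77, -176.89]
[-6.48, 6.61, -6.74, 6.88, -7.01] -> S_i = -6.48*(-1.02)^i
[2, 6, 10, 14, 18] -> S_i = 2 + 4*i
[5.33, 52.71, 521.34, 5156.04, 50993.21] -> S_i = 5.33*9.89^i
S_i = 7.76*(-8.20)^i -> [7.76, -63.63, 521.78, -4278.62, 35084.65]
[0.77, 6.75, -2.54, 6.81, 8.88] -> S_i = Random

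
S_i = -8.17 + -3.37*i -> [-8.17, -11.54, -14.91, -18.28, -21.65]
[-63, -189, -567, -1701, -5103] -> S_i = -63*3^i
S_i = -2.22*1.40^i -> [-2.22, -3.11, -4.35, -6.09, -8.53]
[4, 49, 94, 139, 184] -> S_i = 4 + 45*i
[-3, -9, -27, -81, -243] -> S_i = -3*3^i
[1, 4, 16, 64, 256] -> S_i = 1*4^i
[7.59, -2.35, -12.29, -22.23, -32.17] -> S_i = 7.59 + -9.94*i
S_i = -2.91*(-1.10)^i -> [-2.91, 3.2, -3.52, 3.87, -4.26]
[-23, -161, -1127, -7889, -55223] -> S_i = -23*7^i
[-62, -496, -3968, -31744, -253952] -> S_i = -62*8^i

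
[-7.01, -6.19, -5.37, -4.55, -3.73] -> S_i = -7.01 + 0.82*i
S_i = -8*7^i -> [-8, -56, -392, -2744, -19208]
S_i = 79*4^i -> [79, 316, 1264, 5056, 20224]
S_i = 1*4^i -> [1, 4, 16, 64, 256]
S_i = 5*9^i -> [5, 45, 405, 3645, 32805]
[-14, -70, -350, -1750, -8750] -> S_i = -14*5^i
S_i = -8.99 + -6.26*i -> [-8.99, -15.25, -21.51, -27.77, -34.03]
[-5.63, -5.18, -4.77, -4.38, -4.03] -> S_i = -5.63*0.92^i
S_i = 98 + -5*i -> [98, 93, 88, 83, 78]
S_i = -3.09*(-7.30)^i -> [-3.09, 22.56, -164.67, 1202.06, -8775.06]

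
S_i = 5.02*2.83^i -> [5.02, 14.21, 40.2, 113.78, 322.0]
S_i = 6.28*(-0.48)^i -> [6.28, -3.01, 1.45, -0.69, 0.33]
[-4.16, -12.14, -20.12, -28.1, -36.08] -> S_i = -4.16 + -7.98*i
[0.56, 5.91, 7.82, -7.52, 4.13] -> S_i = Random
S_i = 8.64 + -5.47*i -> [8.64, 3.17, -2.3, -7.77, -13.24]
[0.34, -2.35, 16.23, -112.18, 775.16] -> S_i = 0.34*(-6.91)^i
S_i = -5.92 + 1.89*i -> [-5.92, -4.03, -2.14, -0.25, 1.64]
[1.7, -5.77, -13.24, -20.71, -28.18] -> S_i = 1.70 + -7.47*i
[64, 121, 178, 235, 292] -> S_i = 64 + 57*i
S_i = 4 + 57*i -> [4, 61, 118, 175, 232]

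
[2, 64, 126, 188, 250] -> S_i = 2 + 62*i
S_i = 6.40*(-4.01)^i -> [6.4, -25.66, 102.91, -412.68, 1654.85]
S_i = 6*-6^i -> [6, -36, 216, -1296, 7776]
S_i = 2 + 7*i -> [2, 9, 16, 23, 30]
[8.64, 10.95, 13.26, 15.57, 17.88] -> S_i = 8.64 + 2.31*i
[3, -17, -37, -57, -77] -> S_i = 3 + -20*i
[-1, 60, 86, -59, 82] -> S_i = Random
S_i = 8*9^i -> [8, 72, 648, 5832, 52488]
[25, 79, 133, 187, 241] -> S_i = 25 + 54*i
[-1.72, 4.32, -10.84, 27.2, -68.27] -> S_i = -1.72*(-2.51)^i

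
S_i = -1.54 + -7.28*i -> [-1.54, -8.82, -16.1, -23.38, -30.66]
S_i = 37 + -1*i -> [37, 36, 35, 34, 33]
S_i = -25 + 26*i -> [-25, 1, 27, 53, 79]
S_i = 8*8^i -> [8, 64, 512, 4096, 32768]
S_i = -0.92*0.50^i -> [-0.92, -0.46, -0.23, -0.12, -0.06]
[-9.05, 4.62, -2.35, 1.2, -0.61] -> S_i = -9.05*(-0.51)^i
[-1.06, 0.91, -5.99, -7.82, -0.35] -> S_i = Random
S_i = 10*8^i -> [10, 80, 640, 5120, 40960]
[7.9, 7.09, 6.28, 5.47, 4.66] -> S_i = 7.90 + -0.81*i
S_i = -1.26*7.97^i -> [-1.26, -10.04, -80.04, -637.89, -5083.98]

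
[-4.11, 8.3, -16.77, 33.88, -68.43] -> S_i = -4.11*(-2.02)^i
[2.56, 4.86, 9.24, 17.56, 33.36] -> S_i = 2.56*1.90^i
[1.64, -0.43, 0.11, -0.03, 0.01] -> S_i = 1.64*(-0.26)^i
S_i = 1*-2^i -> [1, -2, 4, -8, 16]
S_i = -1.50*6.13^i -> [-1.5, -9.2, -56.37, -345.52, -2118.04]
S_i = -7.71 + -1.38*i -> [-7.71, -9.09, -10.47, -11.85, -13.23]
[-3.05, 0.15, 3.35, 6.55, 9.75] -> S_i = -3.05 + 3.20*i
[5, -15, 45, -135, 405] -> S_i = 5*-3^i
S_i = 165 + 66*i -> [165, 231, 297, 363, 429]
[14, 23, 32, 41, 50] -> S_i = 14 + 9*i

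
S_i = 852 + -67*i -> [852, 785, 718, 651, 584]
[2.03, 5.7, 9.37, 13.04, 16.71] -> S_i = 2.03 + 3.67*i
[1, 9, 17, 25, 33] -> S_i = 1 + 8*i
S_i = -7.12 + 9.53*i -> [-7.12, 2.41, 11.94, 21.47, 31.0]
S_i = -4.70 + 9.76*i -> [-4.7, 5.06, 14.82, 24.58, 34.34]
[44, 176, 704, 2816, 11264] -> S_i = 44*4^i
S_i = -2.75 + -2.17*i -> [-2.75, -4.92, -7.09, -9.26, -11.43]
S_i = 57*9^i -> [57, 513, 4617, 41553, 373977]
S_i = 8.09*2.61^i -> [8.09, 21.11, 55.11, 143.84, 375.41]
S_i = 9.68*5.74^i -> [9.68, 55.56, 318.93, 1830.67, 10508.07]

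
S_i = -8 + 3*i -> [-8, -5, -2, 1, 4]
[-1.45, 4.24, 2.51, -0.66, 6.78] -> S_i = Random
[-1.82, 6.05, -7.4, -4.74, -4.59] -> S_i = Random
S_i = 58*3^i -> [58, 174, 522, 1566, 4698]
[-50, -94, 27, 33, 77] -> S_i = Random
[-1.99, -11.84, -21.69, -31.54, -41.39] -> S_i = -1.99 + -9.85*i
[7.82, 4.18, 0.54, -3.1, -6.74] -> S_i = 7.82 + -3.64*i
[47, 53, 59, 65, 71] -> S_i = 47 + 6*i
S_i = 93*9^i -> [93, 837, 7533, 67797, 610173]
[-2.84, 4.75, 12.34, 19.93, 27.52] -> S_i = -2.84 + 7.59*i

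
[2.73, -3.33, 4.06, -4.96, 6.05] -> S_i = 2.73*(-1.22)^i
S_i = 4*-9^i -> [4, -36, 324, -2916, 26244]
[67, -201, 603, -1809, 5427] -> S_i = 67*-3^i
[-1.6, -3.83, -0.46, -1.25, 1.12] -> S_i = Random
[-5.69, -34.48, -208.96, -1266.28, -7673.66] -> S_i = -5.69*6.06^i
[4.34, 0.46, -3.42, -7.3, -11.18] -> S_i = 4.34 + -3.88*i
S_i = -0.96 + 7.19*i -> [-0.96, 6.23, 13.42, 20.61, 27.8]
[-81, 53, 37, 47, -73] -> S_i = Random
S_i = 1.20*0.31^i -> [1.2, 0.37, 0.12, 0.04, 0.01]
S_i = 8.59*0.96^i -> [8.59, 8.25, 7.92, 7.6, 7.3]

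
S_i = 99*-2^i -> [99, -198, 396, -792, 1584]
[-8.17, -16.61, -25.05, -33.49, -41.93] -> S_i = -8.17 + -8.44*i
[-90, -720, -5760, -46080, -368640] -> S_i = -90*8^i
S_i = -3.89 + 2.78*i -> [-3.89, -1.11, 1.67, 4.45, 7.23]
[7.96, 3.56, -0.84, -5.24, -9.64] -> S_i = 7.96 + -4.40*i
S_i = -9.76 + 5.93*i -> [-9.76, -3.83, 2.1, 8.03, 13.96]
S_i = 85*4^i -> [85, 340, 1360, 5440, 21760]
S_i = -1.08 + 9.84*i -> [-1.08, 8.76, 18.6, 28.44, 38.28]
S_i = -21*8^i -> [-21, -168, -1344, -10752, -86016]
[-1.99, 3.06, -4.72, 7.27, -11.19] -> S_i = -1.99*(-1.54)^i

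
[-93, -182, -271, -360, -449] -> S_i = -93 + -89*i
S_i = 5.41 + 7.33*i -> [5.41, 12.74, 20.07, 27.4, 34.73]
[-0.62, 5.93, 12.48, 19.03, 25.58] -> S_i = -0.62 + 6.55*i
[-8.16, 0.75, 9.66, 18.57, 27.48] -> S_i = -8.16 + 8.91*i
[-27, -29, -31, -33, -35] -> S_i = -27 + -2*i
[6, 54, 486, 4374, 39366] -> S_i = 6*9^i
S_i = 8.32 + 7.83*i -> [8.32, 16.15, 23.98, 31.81, 39.64]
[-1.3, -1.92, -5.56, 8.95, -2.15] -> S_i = Random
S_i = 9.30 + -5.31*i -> [9.3, 3.99, -1.32, -6.63, -11.94]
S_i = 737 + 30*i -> [737, 767, 797, 827, 857]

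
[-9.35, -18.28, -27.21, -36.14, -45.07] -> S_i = -9.35 + -8.93*i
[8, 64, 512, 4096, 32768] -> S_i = 8*8^i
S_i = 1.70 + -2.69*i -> [1.7, -0.99, -3.68, -6.37, -9.06]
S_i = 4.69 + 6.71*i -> [4.69, 11.4, 18.11, 24.82, 31.53]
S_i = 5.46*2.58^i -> [5.46, 14.09, 36.34, 93.77, 241.92]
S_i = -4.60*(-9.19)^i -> [-4.6, 42.27, -388.5, 3570.3, -32811.03]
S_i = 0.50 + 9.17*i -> [0.5, 9.67, 18.84, 28.01, 37.18]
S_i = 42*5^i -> [42, 210, 1050, 5250, 26250]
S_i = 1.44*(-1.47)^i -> [1.44, -2.12, 3.11, -4.57, 6.72]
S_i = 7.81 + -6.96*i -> [7.81, 0.85, -6.11, -13.07, -20.03]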